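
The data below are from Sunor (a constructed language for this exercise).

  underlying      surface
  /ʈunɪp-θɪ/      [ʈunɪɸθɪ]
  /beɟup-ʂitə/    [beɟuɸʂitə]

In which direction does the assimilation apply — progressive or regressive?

Underlying /p/ is realised as [ɸ] next to /θ/; /θ/ itself does not change.
/p/ is a stop while /θ/ is a fricative; the output [ɸ] is a fricative, matching the trigger — so the feature that spreads is manner.
The same holds elsewhere in the data: /p/ → [ɸ] before /ʂ/ (stop → fricative, matching a fricative) — only manner changes, and always toward the following segment.
The trigger is the following segment, so the direction is regressive (anticipatory).

regressive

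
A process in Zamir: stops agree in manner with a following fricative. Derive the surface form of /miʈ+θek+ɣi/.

[miʂθexɣi]

/ʈ/ is a voiceless retroflex stop. The following trigger /θ/ is a fricative, so /ʈ/ must become a fricative as well.
The voiceless retroflex fricative is [ʂ], so /ʈ/ → [ʂ].
At the second juncture, /k/ likewise becomes [x] adjacent to /ɣ/.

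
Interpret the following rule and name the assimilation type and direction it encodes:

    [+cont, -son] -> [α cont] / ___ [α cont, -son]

The shared variable α links the value of [cont] on the target to that of the neighbouring obstruent. [cont] distinguishes stops from fricatives — a manner-of-articulation feature — so this is manner assimilation.
Since the environment is written after the underscore, the trigger follows the target; the direction is regressive.

regressive manner assimilation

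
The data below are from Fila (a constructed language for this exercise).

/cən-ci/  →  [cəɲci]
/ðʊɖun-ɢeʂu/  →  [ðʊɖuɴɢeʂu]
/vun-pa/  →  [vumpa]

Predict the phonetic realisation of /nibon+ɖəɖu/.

The data show regressive place assimilation: /n/ → [ɲ] before /c/; /n/ → [ɴ] before /ɢ/; /n/ → [m] before /p/. In each pair only place changes, matching the following consonant, while manner and voice stay constant.
/n/ is a voiced alveolar nasal. The following trigger /ɖ/ is retroflex, so /n/ must become retroflex as well.
The voiced retroflex nasal is [ɳ], so /n/ → [ɳ].

[niboɳɖəɖu]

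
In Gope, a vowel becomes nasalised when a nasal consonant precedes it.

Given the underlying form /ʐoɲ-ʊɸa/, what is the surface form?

[ʐoɲʊ̃ɸa]

The vowel /ʊ/ is adjacent to the preceding nasal /ɲ/, so it acquires [+nasal] and surfaces as [ʊ̃].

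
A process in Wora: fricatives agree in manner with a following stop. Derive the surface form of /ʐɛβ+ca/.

/β/ is a voiced bilabial fricative. The following trigger /c/ is a stop, so /β/ must become a stop as well.
A voiced bilabial stop is [b], so the surface segment is [b].

[ʐɛbca]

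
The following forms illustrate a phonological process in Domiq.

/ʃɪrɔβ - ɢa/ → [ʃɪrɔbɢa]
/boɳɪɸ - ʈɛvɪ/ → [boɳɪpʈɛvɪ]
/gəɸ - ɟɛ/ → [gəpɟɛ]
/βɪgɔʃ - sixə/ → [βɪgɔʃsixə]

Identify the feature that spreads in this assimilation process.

Underlying /β/ is realised as [b] next to /ɢ/; /ɢ/ itself does not change.
The change fricative → stop matches the manner of the following /ɢ/, identifying this as manner assimilation.
The same holds elsewhere in the data: /ɸ/ → [p] before /ʈ/ (fricative → stop, matching a stop); /ɸ/ → [p] before /ɟ/ (fricative → stop, matching a stop) — only manner changes, and always toward the following segment.
No alternation appears in [βɪgɔʃsixə]: there the adjacent consonants already agree in manner (/ʃ/ and /s/ are both fricatives), so this form is consistent with the same rule.

manner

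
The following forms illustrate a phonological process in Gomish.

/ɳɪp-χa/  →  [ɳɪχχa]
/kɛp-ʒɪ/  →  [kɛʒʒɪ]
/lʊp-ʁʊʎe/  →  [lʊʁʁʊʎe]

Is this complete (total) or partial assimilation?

total assimilation

The segment that alternates is /p/, which surfaces as [χ] when adjacent to /χ/.
The output [χ] is identical to the trigger /χ/ — every feature (place, manner, voicing) has been copied — so this is total assimilation.
The other forms behave the same way: /p/ → [ʒ] before /ʒ/; /p/ → [ʁ] before /ʁ/ — in each case the output is a copy of the following consonant.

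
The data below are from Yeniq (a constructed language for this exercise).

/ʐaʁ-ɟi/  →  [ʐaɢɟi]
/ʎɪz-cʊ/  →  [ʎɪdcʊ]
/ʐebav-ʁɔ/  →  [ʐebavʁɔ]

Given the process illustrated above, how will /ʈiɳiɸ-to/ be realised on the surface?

[ʈiɳipto]

The data show regressive manner assimilation: /ʁ/ → [ɢ] before /ɟ/; /z/ → [d] before /c/. In each pair only manner changes, matching the following consonant, while place and voice stay constant.
No alternation appears in [ʐebavʁɔ]: there the adjacent consonants already agree in manner (/v/ and /ʁ/ are both fricatives), so this form is consistent with the same rule.
The rule targets /ɸ/ (voiceless bilabial fricative), which sits before the trigger /t/ (stop).
The voiceless bilabial stop is [p], so /ɸ/ → [p].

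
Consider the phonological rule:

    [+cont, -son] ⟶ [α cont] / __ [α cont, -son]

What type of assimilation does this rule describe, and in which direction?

regressive manner assimilation

The shared variable α links the value of [cont] on the target to that of the neighbouring obstruent. [cont] distinguishes stops from fricatives — a manner-of-articulation feature — so this is manner assimilation.
The conditioning segment sits to the right of the focus bar, meaning the trigger follows the segment that changes — regressive assimilation.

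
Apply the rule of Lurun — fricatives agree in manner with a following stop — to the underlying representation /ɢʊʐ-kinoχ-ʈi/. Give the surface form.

The rule targets /ʐ/ (voiced retroflex fricative), which sits before the trigger /k/ (stop).
A voiced retroflex stop is [ɖ], so the surface segment is [ɖ].
The same rule applies at the second boundary: /χ/ → [q] next to /ʈ/.

[ɢʊɖkinoqʈi]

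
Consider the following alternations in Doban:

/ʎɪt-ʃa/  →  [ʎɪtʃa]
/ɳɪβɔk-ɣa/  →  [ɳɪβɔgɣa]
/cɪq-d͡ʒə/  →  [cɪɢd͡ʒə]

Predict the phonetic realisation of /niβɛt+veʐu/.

[niβɛdveʐu]

The data show regressive voicing assimilation: /k/ → [g] before /ɣ/; /q/ → [ɢ] before /d͡ʒ/. In each pair only voicing changes, matching the following consonant, while place and manner stay constant.
Nothing changes in [ʎɪtʃa]: there the adjacent consonants already agree in voicing (/t/ and /ʃ/ are both voiceless), so this form is consistent with the same rule.
/t/ is a voiceless alveolar stop. The following trigger /v/ is voiced, so /t/ must become voiced as well.
Changing only its voicing to voiced gives [d] — the voiced alveolar stop.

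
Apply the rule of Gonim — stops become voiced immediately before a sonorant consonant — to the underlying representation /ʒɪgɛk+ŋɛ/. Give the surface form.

[ʒɪgɛgŋɛ]

The rule targets /k/ (voiceless velar stop), which sits before the trigger /ŋ/ (voiced).
A voiced velar stop is [g], so the surface segment is [g].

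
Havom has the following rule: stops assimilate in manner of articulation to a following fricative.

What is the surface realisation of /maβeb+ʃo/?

[maβeβʃo]

The rule targets /b/ (voiced bilabial stop), which sits before the trigger /ʃ/ (fricative).
The voiced bilabial fricative is [β], so /b/ → [β].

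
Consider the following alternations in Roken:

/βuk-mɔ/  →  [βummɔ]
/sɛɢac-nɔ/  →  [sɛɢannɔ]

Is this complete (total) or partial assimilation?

Underlying /k/ is realised as [m] next to /m/; /m/ itself does not change.
The output [m] is identical to the trigger /m/ — every feature (place, manner, voicing) has been copied — so this is total assimilation.
The other form behaves the same way: /c/ → [n] before /n/ — in each case the output is a copy of the following consonant.

total assimilation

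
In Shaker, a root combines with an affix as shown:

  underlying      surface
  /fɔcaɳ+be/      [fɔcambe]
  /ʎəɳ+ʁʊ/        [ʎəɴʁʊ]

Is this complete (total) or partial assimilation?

The segment that alternates is /ɳ/, which surfaces as [m] when adjacent to /b/.
The change retroflex → bilabial matches the place of the following /b/, identifying this as place assimilation.
Manner and voice are unchanged, so the assimilation is partial, not total.
The other alternating form patterns the same way: /ɳ/ → [ɴ] before /ʁ/ (retroflex → uvular, matching uvular) — only place changes, and always toward the following segment.

partial assimilation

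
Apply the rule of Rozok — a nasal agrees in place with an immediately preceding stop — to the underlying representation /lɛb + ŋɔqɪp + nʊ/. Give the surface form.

[lɛbmɔqɪpmʊ]

The rule targets /ŋ/ (voiced velar nasal), which sits after the trigger /b/ (bilabial).
A voiced bilabial nasal is [m], so the surface segment is [m].
The same rule applies at the second boundary: /n/ → [m] next to /p/.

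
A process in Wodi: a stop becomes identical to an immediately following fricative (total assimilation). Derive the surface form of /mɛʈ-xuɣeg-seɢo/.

/ʈ/ is the segment targeted by the rule; it sits immediately before /x/, so it assimilates completely and surfaces as [x].
The same rule applies at the second boundary: /g/ → [s] next to /s/.

[mɛxxuɣesseɢo]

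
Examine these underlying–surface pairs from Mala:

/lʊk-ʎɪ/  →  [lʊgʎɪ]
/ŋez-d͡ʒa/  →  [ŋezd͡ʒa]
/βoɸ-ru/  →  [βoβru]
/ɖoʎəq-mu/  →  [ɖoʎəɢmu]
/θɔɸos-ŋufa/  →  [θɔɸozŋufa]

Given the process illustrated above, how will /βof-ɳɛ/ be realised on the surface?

The data show regressive voicing assimilation: /k/ → [g] before /ʎ/; /ɸ/ → [β] before /r/; /q/ → [ɢ] before /m/; /s/ → [z] before /ŋ/. In each pair only voicing changes, matching the following consonant, while place and manner stay constant.
Nothing changes in [ŋezd͡ʒa]: there the adjacent consonants already agree in voicing (/z/ and /d͡ʒ/ are both voiced), so this form is consistent with the same rule.
The rule targets /f/ (voiceless labiodental fricative), which sits before the trigger /ɳ/ (voiced).
A voiced labiodental fricative is [v], so the surface segment is [v].

[βovɳɛ]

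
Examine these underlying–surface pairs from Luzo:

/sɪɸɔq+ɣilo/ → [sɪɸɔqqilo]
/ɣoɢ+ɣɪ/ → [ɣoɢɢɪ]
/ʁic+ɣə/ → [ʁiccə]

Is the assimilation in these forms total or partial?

total assimilation

Underlying /ɣ/ is realised as [q] next to /q/; /q/ itself does not change.
The output [q] is identical to the trigger /q/ — every feature (place, manner, voicing) has been copied — so this is total assimilation.
The remaining alternations confirm this: /ɣ/ → [ɢ] after /ɢ/; /ɣ/ → [c] after /c/ — in each case the output is a copy of the preceding consonant.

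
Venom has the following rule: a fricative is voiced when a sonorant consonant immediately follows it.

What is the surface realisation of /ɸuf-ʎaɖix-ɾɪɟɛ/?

/f/ is a voiceless labiodental fricative. The following trigger /ʎ/ is voiced, so /f/ must become voiced as well.
Changing only its voicing to voiced gives [v] — the voiced labiodental fricative.
At the second juncture, /x/ likewise becomes [ɣ] adjacent to /ɾ/.

[ɸuvʎaɖiɣɾɪɟɛ]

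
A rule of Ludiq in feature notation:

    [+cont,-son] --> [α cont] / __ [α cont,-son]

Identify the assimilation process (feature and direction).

regressive manner assimilation

The rule copies [cont] (continuancy) from the environment onto the target fricatives; since [±cont] encodes the stop/fricative manner contrast, the assimilating dimension is manner.
Since the environment is written after the underscore, the trigger follows the target; the direction is regressive.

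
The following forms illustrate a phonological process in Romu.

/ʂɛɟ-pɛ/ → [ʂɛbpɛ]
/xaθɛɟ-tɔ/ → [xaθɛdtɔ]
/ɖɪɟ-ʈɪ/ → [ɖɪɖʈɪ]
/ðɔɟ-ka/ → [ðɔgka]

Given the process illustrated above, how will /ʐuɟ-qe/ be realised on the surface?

The data show regressive place assimilation: /ɟ/ → [b] before /p/; /ɟ/ → [d] before /t/; /ɟ/ → [ɖ] before /ʈ/; /ɟ/ → [g] before /k/. In each pair only place changes, matching the following consonant, while manner and voice stay constant.
/ɟ/ is a voiced palatal stop. The following trigger /q/ is uvular, so /ɟ/ must become uvular as well.
The voiced uvular stop is [ɢ], so /ɟ/ → [ɢ].

[ʐuɢqe]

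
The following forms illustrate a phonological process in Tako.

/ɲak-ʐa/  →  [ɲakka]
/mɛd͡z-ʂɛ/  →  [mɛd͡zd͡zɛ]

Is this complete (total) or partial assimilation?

Underlying /ʐ/ is realised as [k] next to /k/; /k/ itself does not change.
The output [k] is identical to the trigger /k/ — every feature (place, manner, voicing) has been copied — so this is total assimilation.
The other form behaves the same way: /ʂ/ → [d͡z] after /d͡z/ — in each case the output is a copy of the preceding consonant.

total assimilation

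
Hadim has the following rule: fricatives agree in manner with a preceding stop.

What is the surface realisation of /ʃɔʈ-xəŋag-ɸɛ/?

The rule targets /x/ (voiceless velar fricative), which sits after the trigger /ʈ/ (stop).
A voiceless velar stop is [k], so the surface segment is [k].
At the second juncture, /ɸ/ likewise becomes [p] adjacent to /g/.

[ʃɔʈkəŋagpɛ]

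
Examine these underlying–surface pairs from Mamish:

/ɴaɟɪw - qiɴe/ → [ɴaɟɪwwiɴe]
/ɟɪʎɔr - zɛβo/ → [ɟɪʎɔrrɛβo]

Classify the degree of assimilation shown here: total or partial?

The segment that alternates is /q/, which surfaces as [w] when adjacent to /w/.
The output [w] is identical to the trigger /w/ — every feature (place, manner, voicing) has been copied — so this is total assimilation.
The remaining alternation confirms this: /z/ → [r] after /r/ — in each case the output is a copy of the preceding consonant.

total assimilation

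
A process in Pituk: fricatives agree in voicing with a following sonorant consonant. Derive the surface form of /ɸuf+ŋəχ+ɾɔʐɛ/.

[ɸuvŋəʁɾɔʐɛ]

/f/ is a voiceless labiodental fricative. The following trigger /ŋ/ is voiced, so /f/ must become voiced as well.
A voiced labiodental fricative is [v], so the surface segment is [v].
At the second juncture, /χ/ likewise becomes [ʁ] adjacent to /ɾ/.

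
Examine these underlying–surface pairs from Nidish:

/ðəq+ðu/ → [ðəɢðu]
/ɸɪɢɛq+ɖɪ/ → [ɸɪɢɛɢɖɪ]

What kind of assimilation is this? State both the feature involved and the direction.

The segment that alternates is /q/, which surfaces as [ɢ] when adjacent to /ð/.
/q/ is voiceless while /ð/ is voiced; the output [ɢ] is voiced, matching the trigger — so the feature that spreads is voicing.
Place and manner are unchanged, so the assimilation is partial, not total.
The same holds elsewhere in the data: /q/ → [ɢ] before /ɖ/ (voiceless → voiced, matching voiced) — only voicing changes, and always toward the following segment.
The trigger is the following segment, so the direction is regressive (anticipatory).

regressive voicing assimilation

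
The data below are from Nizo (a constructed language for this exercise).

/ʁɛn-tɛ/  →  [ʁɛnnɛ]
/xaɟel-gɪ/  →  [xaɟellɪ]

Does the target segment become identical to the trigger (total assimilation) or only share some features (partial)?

total assimilation

Comparing underlying and surface forms, /t/ → [n] is the alternation; the neighbouring /n/ is constant.
The output [n] is identical to the trigger /n/ — every feature (place, manner, voicing) has been copied — so this is total assimilation.
The other form behaves the same way: /g/ → [l] after /l/ — in each case the output is a copy of the preceding consonant.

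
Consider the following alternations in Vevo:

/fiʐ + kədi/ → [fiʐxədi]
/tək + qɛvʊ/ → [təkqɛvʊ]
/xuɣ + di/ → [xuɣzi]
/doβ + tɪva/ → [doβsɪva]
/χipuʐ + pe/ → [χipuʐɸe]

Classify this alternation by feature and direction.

progressive manner assimilation

Underlying /k/ is realised as [x] next to /ʐ/; /ʐ/ itself does not change.
The change stop → fricative matches the manner of the preceding /ʐ/, identifying this as manner assimilation.
Place and voice are unchanged, so the assimilation is partial, not total.
The other alternating forms pattern the same way: /d/ → [z] after /ɣ/ (stop → fricative, matching a fricative); /t/ → [s] after /β/ (stop → fricative, matching a fricative); /p/ → [ɸ] after /ʐ/ (stop → fricative, matching a fricative) — only manner changes, and always toward the preceding segment.
Nothing changes in [təkqɛvʊ]: there the adjacent consonants already agree in manner (/q/ and /k/ are both stops), so this form is consistent with the same rule.
The trigger is the preceding segment, so the direction is progressive (perseverative).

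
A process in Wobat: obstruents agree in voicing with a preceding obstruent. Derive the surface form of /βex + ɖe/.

[βexʈe]

/ɖ/ is a voiced retroflex stop. The preceding trigger /x/ is voiceless, so /ɖ/ must become voiceless as well.
Changing only its voicing to voiceless gives [ʈ] — the voiceless retroflex stop.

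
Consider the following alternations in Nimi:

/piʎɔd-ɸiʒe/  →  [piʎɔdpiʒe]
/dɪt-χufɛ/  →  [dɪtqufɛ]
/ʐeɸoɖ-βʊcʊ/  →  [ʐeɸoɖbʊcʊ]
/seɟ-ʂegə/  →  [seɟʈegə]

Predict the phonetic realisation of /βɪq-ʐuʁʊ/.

The data show progressive manner assimilation: /ɸ/ → [p] after /d/; /χ/ → [q] after /t/; /β/ → [b] after /ɖ/; /ʂ/ → [ʈ] after /ɟ/. In each pair only manner changes, matching the preceding consonant, while place and voice stay constant.
/ʐ/ is a voiced retroflex fricative. The preceding trigger /q/ is a stop, so /ʐ/ must become a stop as well.
The voiced retroflex stop is [ɖ], so /ʐ/ → [ɖ].

[βɪqɖuʁʊ]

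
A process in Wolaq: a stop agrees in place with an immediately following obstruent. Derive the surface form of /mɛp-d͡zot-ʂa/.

/p/ is a voiceless bilabial stop. The following trigger /d͡z/ is alveolar, so /p/ must become alveolar as well.
Changing only its place to alveolar gives [t] — the voiceless alveolar stop.
The same rule applies at the second boundary: /t/ → [ʈ] next to /ʂ/.

[mɛtd͡zoʈʂa]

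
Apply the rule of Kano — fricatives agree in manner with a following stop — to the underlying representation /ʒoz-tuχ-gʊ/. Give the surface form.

The rule targets /z/ (voiced alveolar fricative), which sits before the trigger /t/ (stop).
The voiced alveolar stop is [d], so /z/ → [d].
At the second juncture, /χ/ likewise becomes [q] adjacent to /g/.

[ʒodtuqgʊ]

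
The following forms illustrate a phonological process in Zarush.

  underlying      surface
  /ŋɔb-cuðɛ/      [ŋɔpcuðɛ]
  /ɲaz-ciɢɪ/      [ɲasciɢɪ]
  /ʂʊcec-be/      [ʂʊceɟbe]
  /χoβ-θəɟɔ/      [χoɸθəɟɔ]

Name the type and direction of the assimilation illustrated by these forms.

Comparing underlying and surface forms, /b/ → [p] is the alternation; the neighbouring /c/ is constant.
The change voiced → voiceless matches the voicing of the following /c/, identifying this as voicing assimilation.
Place and manner are unchanged, so the assimilation is partial, not total.
The same holds elsewhere in the data: /z/ → [s] before /c/ (voiced → voiceless, matching voiceless); /c/ → [ɟ] before /b/ (voiceless → voiced, matching voiced); /β/ → [ɸ] before /θ/ (voiced → voiceless, matching voiceless) — only voicing changes, and always toward the following segment.
The trigger is the following segment, so the direction is regressive (anticipatory).

regressive voicing assimilation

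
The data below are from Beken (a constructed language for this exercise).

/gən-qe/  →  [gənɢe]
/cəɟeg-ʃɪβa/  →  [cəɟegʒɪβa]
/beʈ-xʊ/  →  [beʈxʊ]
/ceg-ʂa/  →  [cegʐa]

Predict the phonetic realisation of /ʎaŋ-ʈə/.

The data show progressive voicing assimilation: /q/ → [ɢ] after /n/; /ʃ/ → [ʒ] after /g/; /ʂ/ → [ʐ] after /g/. In each pair only voicing changes, matching the preceding consonant, while place and manner stay constant.
No alternation appears in [beʈxʊ]: there the adjacent consonants already agree in voicing (/x/ and /ʈ/ are both voiceless), so this form is consistent with the same rule.
The rule targets /ʈ/ (voiceless retroflex stop), which sits after the trigger /ŋ/ (voiced).
A voiced retroflex stop is [ɖ], so the surface segment is [ɖ].

[ʎaŋɖə]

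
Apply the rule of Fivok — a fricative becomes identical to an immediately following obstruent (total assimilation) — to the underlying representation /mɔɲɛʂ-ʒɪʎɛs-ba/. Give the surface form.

[mɔɲɛʒʒɪʎɛbba]

/ʂ/ is the segment targeted by the rule; it sits immediately before /ʒ/, so it assimilates completely and surfaces as [ʒ].
At the second juncture, /s/ likewise becomes [b] adjacent to /b/.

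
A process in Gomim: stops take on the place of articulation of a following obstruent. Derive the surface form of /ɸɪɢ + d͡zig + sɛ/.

[ɸɪdd͡zidsɛ]

The rule targets /ɢ/ (voiced uvular stop), which sits before the trigger /d͡z/ (alveolar).
A voiced alveolar stop is [d], so the surface segment is [d].
The same rule applies at the second boundary: /g/ → [d] next to /s/.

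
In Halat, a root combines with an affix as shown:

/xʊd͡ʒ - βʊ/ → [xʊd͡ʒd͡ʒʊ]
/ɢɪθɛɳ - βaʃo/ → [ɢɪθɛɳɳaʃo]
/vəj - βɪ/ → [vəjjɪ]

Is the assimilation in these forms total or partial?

total assimilation

The segment that alternates is /β/, which surfaces as [d͡ʒ] when adjacent to /d͡ʒ/.
The output [d͡ʒ] is identical to the trigger /d͡ʒ/ — every feature (place, manner, voicing) has been copied — so this is total assimilation.
The remaining alternations confirm this: /β/ → [ɳ] after /ɳ/; /β/ → [j] after /j/ — in each case the output is a copy of the preceding consonant.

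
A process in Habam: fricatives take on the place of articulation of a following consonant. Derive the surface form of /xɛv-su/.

/v/ is a voiced labiodental fricative. The following trigger /s/ is alveolar, so /v/ must become alveolar as well.
Changing only its place to alveolar gives [z] — the voiced alveolar fricative.

[xɛzsu]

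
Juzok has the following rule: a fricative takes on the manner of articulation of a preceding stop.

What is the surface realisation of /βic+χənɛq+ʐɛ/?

[βicqənɛqɖɛ]

/χ/ is a voiceless uvular fricative. The preceding trigger /c/ is a stop, so /χ/ must become a stop as well.
Changing only its manner to stop gives [q] — the voiceless uvular stop.
At the second juncture, /ʐ/ likewise becomes [ɖ] adjacent to /q/.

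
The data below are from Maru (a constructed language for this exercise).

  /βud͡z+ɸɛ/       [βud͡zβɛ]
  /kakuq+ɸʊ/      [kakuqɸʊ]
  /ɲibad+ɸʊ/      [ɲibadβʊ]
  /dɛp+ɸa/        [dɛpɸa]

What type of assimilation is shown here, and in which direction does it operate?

progressive voicing assimilation

Underlying /ɸ/ is realised as [β] next to /d͡z/; /d͡z/ itself does not change.
The change voiceless → voiced matches the voicing of the preceding /d͡z/, identifying this as voicing assimilation.
Place and manner are unchanged, so the assimilation is partial, not total.
The same holds elsewhere in the data: /ɸ/ → [β] after /d/ (voiceless → voiced, matching voiced) — only voicing changes, and always toward the preceding segment.
Nothing changes in [kakuqɸʊ], [dɛpɸa]: there the adjacent consonants already agree in voicing (/ɸ/ and /q/ are both voiceless; /ɸ/ and /p/ are both voiceless), so these forms are consistent with the same rule.
Since the segment that changes follows the conditioning segment, the assimilation is progressive.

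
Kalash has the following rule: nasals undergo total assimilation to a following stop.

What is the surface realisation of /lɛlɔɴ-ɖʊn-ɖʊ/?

/ɴ/ is the segment targeted by the rule; it sits immediately before /ɖ/, so it assimilates completely and surfaces as [ɖ].
The same rule applies at the second boundary: /n/ → [ɖ] next to /ɖ/.

[lɛlɔɖɖʊɖɖʊ]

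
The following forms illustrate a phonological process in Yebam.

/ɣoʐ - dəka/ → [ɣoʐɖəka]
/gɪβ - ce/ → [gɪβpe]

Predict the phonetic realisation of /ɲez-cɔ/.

The data show progressive place assimilation: /d/ → [ɖ] after /ʐ/; /c/ → [p] after /β/. In each pair only place changes, matching the preceding consonant, while manner and voice stay constant.
/c/ is a voiceless palatal stop. The preceding trigger /z/ is alveolar, so /c/ must become alveolar as well.
A voiceless alveolar stop is [t], so the surface segment is [t].

[ɲeztɔ]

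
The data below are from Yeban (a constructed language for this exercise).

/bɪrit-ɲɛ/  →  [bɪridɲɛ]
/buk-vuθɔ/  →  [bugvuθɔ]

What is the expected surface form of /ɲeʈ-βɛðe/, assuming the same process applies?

[ɲeɖβɛðe]

The data show regressive voicing assimilation: /t/ → [d] before /ɲ/; /k/ → [g] before /v/. In each pair only voicing changes, matching the following consonant, while place and manner stay constant.
/ʈ/ is a voiceless retroflex stop. The following trigger /β/ is voiced, so /ʈ/ must become voiced as well.
Changing only its voicing to voiced gives [ɖ] — the voiced retroflex stop.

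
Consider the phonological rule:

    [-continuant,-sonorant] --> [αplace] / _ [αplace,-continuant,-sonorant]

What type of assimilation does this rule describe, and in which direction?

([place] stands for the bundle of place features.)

regressive place assimilation

The shared variable α links the value of the place features (abbreviated [place]) on the target to the same value on the neighbouring segment, so place is the feature that assimilates.
Since the environment is written after the underscore, the trigger follows the target; the direction is regressive.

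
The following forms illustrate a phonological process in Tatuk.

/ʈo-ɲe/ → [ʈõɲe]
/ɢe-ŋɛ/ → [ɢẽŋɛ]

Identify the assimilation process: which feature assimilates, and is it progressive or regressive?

The vowel /o/ surfaces as nasalised [õ] next to the following nasal /ɲ/ — it has acquired the [+nasal] feature of its neighbour.
The other form shows the same pattern: /e/ → [ẽ] before /ŋ/ — each time a vowel is nasalised next to a following nasal.
Because the conditioning nasal is to the right of the vowel that changes, the process is regressive (anticipatory).

regressive nasality assimilation (vowel nasalisation)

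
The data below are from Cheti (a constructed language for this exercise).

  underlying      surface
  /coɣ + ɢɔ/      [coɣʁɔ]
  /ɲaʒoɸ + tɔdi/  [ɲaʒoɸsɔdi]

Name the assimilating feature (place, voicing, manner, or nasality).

The segment that alternates is /ɢ/, which surfaces as [ʁ] when adjacent to /ɣ/.
/ɢ/ is a stop while /ɣ/ is a fricative; the output [ʁ] is a fricative, matching the trigger — so the feature that spreads is manner.
The other alternating form patterns the same way: /t/ → [s] after /ɸ/ (stop → fricative, matching a fricative) — only manner changes, and always toward the preceding segment.

manner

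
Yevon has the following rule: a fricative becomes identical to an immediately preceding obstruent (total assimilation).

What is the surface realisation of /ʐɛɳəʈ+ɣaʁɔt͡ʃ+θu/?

/ɣ/ is the segment targeted by the rule; it sits immediately after /ʈ/, so it assimilates completely and surfaces as [ʈ].
The same rule applies at the second boundary: /θ/ → [t͡ʃ] next to /t͡ʃ/.

[ʐɛɳəʈʈaʁɔt͡ʃt͡ʃu]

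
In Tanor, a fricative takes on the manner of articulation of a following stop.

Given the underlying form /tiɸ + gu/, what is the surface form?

[tipgu]

/ɸ/ is a voiceless bilabial fricative. The following trigger /g/ is a stop, so /ɸ/ must become a stop as well.
Changing only its manner to stop gives [p] — the voiceless bilabial stop.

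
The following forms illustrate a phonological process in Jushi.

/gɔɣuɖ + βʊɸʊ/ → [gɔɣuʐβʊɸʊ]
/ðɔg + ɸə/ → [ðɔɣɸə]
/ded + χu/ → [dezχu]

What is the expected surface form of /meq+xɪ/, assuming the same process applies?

[meχxɪ]

The data show regressive manner assimilation: /ɖ/ → [ʐ] before /β/; /g/ → [ɣ] before /ɸ/; /d/ → [z] before /χ/. In each pair only manner changes, matching the following consonant, while place and voice stay constant.
The rule targets /q/ (voiceless uvular stop), which sits before the trigger /x/ (fricative).
The voiceless uvular fricative is [χ], so /q/ → [χ].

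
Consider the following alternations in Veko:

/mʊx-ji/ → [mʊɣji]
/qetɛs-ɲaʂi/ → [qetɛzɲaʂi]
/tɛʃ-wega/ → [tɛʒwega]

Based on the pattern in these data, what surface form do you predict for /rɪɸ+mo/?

[rɪβmo]

The data show regressive voicing assimilation: /x/ → [ɣ] before /j/; /s/ → [z] before /ɲ/; /ʃ/ → [ʒ] before /w/. In each pair only voicing changes, matching the following consonant, while place and manner stay constant.
The rule targets /ɸ/ (voiceless bilabial fricative), which sits before the trigger /m/ (voiced).
Changing only its voicing to voiced gives [β] — the voiced bilabial fricative.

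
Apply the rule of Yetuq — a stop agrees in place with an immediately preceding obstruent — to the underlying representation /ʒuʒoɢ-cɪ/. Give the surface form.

[ʒuʒoɢqɪ]

The rule targets /c/ (voiceless palatal stop), which sits after the trigger /ɢ/ (uvular).
The voiceless uvular stop is [q], so /c/ → [q].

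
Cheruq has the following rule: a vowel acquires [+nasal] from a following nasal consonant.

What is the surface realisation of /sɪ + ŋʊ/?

The vowel /ɪ/ is adjacent to the following nasal /ŋ/, so it acquires [+nasal] and surfaces as [ɪ̃].

[sɪ̃ŋʊ]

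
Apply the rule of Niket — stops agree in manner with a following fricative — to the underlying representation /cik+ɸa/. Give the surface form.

The rule targets /k/ (voiceless velar stop), which sits before the trigger /ɸ/ (fricative).
The voiceless velar fricative is [x], so /k/ → [x].

[cixɸa]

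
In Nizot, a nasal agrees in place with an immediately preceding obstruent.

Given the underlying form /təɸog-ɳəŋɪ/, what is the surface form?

[təɸogŋəŋɪ]

/ɳ/ is a voiced retroflex nasal. The preceding trigger /g/ is velar, so /ɳ/ must become velar as well.
The voiced velar nasal is [ŋ], so /ɳ/ → [ŋ].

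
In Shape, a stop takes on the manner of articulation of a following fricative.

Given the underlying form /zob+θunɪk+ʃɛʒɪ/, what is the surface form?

[zoβθunɪxʃɛʒɪ]

The rule targets /b/ (voiced bilabial stop), which sits before the trigger /θ/ (fricative).
Changing only its manner to fricative gives [β] — the voiced bilabial fricative.
The same rule applies at the second boundary: /k/ → [x] next to /ʃ/.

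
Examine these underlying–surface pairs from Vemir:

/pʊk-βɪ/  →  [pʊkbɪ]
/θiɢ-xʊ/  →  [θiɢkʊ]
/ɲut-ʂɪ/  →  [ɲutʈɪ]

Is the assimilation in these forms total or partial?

partial assimilation

Underlying /β/ is realised as [b] next to /k/; /k/ itself does not change.
The change fricative → stop matches the manner of the preceding /k/, identifying this as manner assimilation.
Place and voice are unchanged, so the assimilation is partial, not total.
The same holds elsewhere in the data: /x/ → [k] after /ɢ/ (fricative → stop, matching a stop); /ʂ/ → [ʈ] after /t/ (fricative → stop, matching a stop) — only manner changes, and always toward the preceding segment.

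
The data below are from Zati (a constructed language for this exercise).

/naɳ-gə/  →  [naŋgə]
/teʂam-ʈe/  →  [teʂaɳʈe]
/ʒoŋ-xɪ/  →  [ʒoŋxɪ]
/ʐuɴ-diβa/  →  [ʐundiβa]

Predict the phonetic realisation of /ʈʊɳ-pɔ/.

[ʈʊmpɔ]

The data show regressive place assimilation: /ɳ/ → [ŋ] before /g/; /m/ → [ɳ] before /ʈ/; /ɴ/ → [n] before /d/. In each pair only place changes, matching the following consonant, while manner and voice stay constant.
Nothing changes in [ʒoŋxɪ]: there the adjacent consonants already agree in place (/ŋ/ and /x/ are both velar), so this form is consistent with the same rule.
/ɳ/ is a voiced retroflex nasal. The following trigger /p/ is bilabial, so /ɳ/ must become bilabial as well.
The voiced bilabial nasal is [m], so /ɳ/ → [m].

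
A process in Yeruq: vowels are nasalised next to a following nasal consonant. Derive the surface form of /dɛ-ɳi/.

[dɛ̃ɳi]

/ɛ/ sits next to the nasal /ɳ/ and is therefore nasalised to [ɛ̃].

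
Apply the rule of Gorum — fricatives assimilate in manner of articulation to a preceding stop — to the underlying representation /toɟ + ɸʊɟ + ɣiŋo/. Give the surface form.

[toɟpʊɟgiŋo]

The rule targets /ɸ/ (voiceless bilabial fricative), which sits after the trigger /ɟ/ (stop).
Changing only its manner to stop gives [p] — the voiceless bilabial stop.
At the second juncture, /ɣ/ likewise becomes [g] adjacent to /ɟ/.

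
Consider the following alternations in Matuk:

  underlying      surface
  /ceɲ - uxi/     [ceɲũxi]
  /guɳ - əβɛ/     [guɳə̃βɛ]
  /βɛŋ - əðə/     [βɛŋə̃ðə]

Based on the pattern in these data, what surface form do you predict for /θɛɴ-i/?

[θɛɴĩ]

The data show progressive nasality assimilation (vowel nasalisation): /u/ → [ũ] after /ɲ/; /ə/ → [ə̃] after /ɳ/; /ə/ → [ə̃] after /ŋ/ — a vowel is nasalised by an immediately preceding nasal consonant.
The vowel /i/ is adjacent to the preceding nasal /ɴ/, so it acquires [+nasal] and surfaces as [ĩ].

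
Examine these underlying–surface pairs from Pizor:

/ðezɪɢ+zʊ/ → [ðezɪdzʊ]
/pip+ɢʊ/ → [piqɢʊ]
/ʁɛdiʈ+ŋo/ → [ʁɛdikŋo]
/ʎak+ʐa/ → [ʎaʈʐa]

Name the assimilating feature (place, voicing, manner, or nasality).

The segment that alternates is /ɢ/, which surfaces as [d] when adjacent to /z/.
The change uvular → alveolar matches the place of the following /z/, identifying this as place assimilation.
The other alternating forms pattern the same way: /p/ → [q] before /ɢ/ (bilabial → uvular, matching uvular); /ʈ/ → [k] before /ŋ/ (retroflex → velar, matching velar); /k/ → [ʈ] before /ʐ/ (velar → retroflex, matching retroflex) — only place changes, and always toward the following segment.

place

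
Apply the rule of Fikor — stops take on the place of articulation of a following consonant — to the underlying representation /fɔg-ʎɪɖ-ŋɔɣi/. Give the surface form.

[fɔɟʎɪgŋɔɣi]

The rule targets /g/ (voiced velar stop), which sits before the trigger /ʎ/ (palatal).
The voiced palatal stop is [ɟ], so /g/ → [ɟ].
The same rule applies at the second boundary: /ɖ/ → [g] next to /ŋ/.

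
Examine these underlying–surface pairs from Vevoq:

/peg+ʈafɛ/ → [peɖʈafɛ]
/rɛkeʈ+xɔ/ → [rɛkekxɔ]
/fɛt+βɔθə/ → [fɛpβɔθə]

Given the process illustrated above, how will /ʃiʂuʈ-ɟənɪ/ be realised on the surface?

[ʃiʂucɟənɪ]

The data show regressive place assimilation: /g/ → [ɖ] before /ʈ/; /ʈ/ → [k] before /x/; /t/ → [p] before /β/. In each pair only place changes, matching the following consonant, while manner and voice stay constant.
/ʈ/ is a voiceless retroflex stop. The following trigger /ɟ/ is palatal, so /ʈ/ must become palatal as well.
A voiceless palatal stop is [c], so the surface segment is [c].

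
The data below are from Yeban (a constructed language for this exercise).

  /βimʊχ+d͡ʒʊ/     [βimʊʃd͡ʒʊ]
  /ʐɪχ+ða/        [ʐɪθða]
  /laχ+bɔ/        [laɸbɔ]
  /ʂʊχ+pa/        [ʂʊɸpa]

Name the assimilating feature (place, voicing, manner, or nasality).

place

Comparing underlying and surface forms, /χ/ → [ʃ] is the alternation; the neighbouring /d͡ʒ/ is constant.
The change uvular → postalveolar matches the place of the following /d͡ʒ/, identifying this as place assimilation.
The same holds elsewhere in the data: /χ/ → [θ] before /ð/ (uvular → dental, matching dental); /χ/ → [ɸ] before /b/ (uvular → bilabial, matching bilabial); /χ/ → [ɸ] before /p/ (uvular → bilabial, matching bilabial) — only place changes, and always toward the following segment.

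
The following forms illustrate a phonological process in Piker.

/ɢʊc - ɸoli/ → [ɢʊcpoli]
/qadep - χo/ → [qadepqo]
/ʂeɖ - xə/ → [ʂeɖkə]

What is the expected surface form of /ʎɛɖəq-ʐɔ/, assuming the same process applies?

[ʎɛɖəqɖɔ]

The data show progressive manner assimilation: /ɸ/ → [p] after /c/; /χ/ → [q] after /p/; /x/ → [k] after /ɖ/. In each pair only manner changes, matching the preceding consonant, while place and voice stay constant.
/ʐ/ is a voiced retroflex fricative. The preceding trigger /q/ is a stop, so /ʐ/ must become a stop as well.
Changing only its manner to stop gives [ɖ] — the voiced retroflex stop.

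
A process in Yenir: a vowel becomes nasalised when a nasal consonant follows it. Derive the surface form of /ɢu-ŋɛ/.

The vowel /u/ is adjacent to the following nasal /ŋ/, so it acquires [+nasal] and surfaces as [ũ].

[ɢũŋɛ]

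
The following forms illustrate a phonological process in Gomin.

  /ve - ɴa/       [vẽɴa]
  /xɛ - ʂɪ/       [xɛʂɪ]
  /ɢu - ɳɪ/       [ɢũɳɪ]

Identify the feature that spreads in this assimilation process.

The vowel /e/ surfaces as nasalised [ẽ] next to the following nasal /ɴ/ — it has acquired the [+nasal] feature of its neighbour.
Likewise in the remaining data: /u/ → [ũ] before /ɳ/ — each time a vowel is nasalised next to a following nasal.
No change occurs in [xɛʂɪ] because the vowel at the boundary is adjacent to an oral consonant, not a nasal (/ɛ/ next to /ʂ/).

nasality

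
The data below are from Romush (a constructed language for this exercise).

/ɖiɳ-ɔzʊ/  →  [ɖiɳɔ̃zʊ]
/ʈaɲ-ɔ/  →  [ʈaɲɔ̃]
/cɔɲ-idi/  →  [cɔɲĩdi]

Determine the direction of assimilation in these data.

The vowel /ɔ/ surfaces as nasalised [ɔ̃] next to the preceding nasal /ɳ/ — it has acquired the [+nasal] feature of its neighbour.
Likewise in the remaining data: /ɔ/ → [ɔ̃] after /ɲ/; /i/ → [ĩ] after /ɲ/ — each time a vowel is nasalised next to a preceding nasal.
Because the conditioning nasal is to the left of the vowel that changes, the process is progressive (perseverative).

progressive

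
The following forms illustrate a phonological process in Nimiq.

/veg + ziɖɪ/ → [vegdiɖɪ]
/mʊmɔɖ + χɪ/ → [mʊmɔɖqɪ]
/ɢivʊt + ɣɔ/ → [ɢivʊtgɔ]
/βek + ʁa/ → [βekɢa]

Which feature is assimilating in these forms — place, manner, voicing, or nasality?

Underlying /z/ is realised as [d] next to /g/; /g/ itself does not change.
The change fricative → stop matches the manner of the preceding /g/, identifying this as manner assimilation.
Checking the remaining alternations: /χ/ → [q] after /ɖ/ (fricative → stop, matching a stop); /ɣ/ → [g] after /t/ (fricative → stop, matching a stop); /ʁ/ → [ɢ] after /k/ (fricative → stop, matching a stop) — only manner changes, and always toward the preceding segment.

manner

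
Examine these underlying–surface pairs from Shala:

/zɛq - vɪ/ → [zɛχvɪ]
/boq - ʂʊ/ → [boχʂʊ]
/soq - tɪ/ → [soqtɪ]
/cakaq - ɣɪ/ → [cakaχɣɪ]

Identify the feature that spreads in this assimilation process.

manner

Underlying /q/ is realised as [χ] next to /v/; /v/ itself does not change.
/q/ is a stop while /v/ is a fricative; the output [χ] is a fricative, matching the trigger — so the feature that spreads is manner.
The same holds elsewhere in the data: /q/ → [χ] before /ʂ/ (stop → fricative, matching a fricative); /q/ → [χ] before /ɣ/ (stop → fricative, matching a fricative) — only manner changes, and always toward the following segment.
No alternation appears in [soqtɪ]: there the adjacent consonants already agree in manner (/q/ and /t/ are both stops), so this form is consistent with the same rule.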